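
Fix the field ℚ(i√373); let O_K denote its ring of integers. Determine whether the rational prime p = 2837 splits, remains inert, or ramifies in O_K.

p splits

Since -373 ≢ 1 mod 4, the ring of integers is ℤ[√-373] with discriminant 4·(-373) = -1492.
Since gcd(2837, -1492) = 1 the prime 2837 does not ramify.
Euler's criterion: (-373)^1418 mod 2837 = 1. Thus (-373|2837) = 1.
d is a quadratic residue mod p, hence 2837 splits in O_K.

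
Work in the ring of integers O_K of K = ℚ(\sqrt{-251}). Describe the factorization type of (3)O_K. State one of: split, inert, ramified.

splits completely

Since -251 ≡ 1 mod 4, the ring of integers is ℤ[(1+√-251)/2] with discriminant -251.
Since gcd(3, -251) = 1 the prime 3 does not ramify.
Compute (-251/3) via Euler: 1^((3-1)/2) mod 3 = 1, so (-251/3) = 1.
Legendre symbol 1 ⇒ 3 is split.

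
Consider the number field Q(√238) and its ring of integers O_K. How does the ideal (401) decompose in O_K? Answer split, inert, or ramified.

d = 238 ≡ 2 (mod 4), so O_K = ℤ[√238] and disc(K) = 4d = 952.
401 ∤ 952, so 401 is unramified.
Compute (238/401) via Euler: 238^((401-1)/2) mod 401 = 400, so (238/401) = -1.
(238/401) = -1, so 401 is inert.

p is inert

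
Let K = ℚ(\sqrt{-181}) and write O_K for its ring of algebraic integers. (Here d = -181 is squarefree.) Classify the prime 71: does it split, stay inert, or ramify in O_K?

-181 mod 4 = 3, hence disc K = 4·(-181) = -724 and O_K = ℤ[√-181].
71 ∤ -724, so 71 is unramified.
(-181/71) = 32^35 mod 71 = 1, giving Legendre symbol 1.
(-181/71) = 1, so 71 splits.

split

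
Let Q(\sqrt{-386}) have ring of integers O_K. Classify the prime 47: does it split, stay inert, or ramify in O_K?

p splits

Since -386 ≢ 1 mod 4, the ring of integers is ℤ[√-386] with discriminant 4·(-386) = -1544.
47 ∤ -1544, so 47 is unramified.
Legendre symbol by Euler's criterion: (-386/47) ≡ (-386)^23 ≡ 1 (mod 47), i.e. (-386/47) = 1.
Legendre symbol 1 ⇒ 47 is split.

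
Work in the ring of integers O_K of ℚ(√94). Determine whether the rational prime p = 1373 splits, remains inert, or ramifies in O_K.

p splits

Since 94 ≢ 1 mod 4, the ring of integers is ℤ[√94] with discriminant 4·94 = 376.
disc(K) = 376 is not divisible by 1373; 1373 is unramified.
Compute (94/1373) via Euler: 94^((1373-1)/2) mod 1373 = 1, so (94/1373) = 1.
(94/1373) = 1, so 1373 splits.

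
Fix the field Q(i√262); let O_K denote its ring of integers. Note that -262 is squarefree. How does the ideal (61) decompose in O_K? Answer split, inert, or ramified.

p is inert

d = -262 ≡ 2 (mod 4), so O_K = ℤ[√-262] and disc(K) = 4d = -1048.
disc(K) = -1048 is not divisible by 61; 61 is unramified.
Compute (-262/61) via Euler: 43^((61-1)/2) mod 61 = 60, so (-262/61) = -1.
(-262/61) = -1, so 61 is inert.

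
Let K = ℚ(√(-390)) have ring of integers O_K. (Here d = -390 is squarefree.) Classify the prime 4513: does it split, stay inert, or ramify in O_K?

d = -390 ≡ 2 (mod 4), so O_K = ℤ[√-390] and disc(K) = 4d = -1560.
4513 ∤ -1560, so 4513 is unramified.
Legendre symbol by Euler's criterion: (-390/4513) ≡ (-390)^2256 ≡ 1 (mod 4513), i.e. (-390/4513) = 1.
d is a quadratic residue mod p, hence 4513 splits in O_K.

4513 splits in O_K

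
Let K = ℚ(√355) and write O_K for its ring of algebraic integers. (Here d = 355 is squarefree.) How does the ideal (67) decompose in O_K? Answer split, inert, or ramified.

355 mod 4 = 3, hence disc K = 4·355 = 1420 and O_K = ℤ[√355].
67 ∤ 1420, so 67 is unramified.
(355/67) = 20^33 mod 67 = 66, giving Legendre symbol -1.
Legendre symbol -1 ⇒ 67 is inert.

67 remains inert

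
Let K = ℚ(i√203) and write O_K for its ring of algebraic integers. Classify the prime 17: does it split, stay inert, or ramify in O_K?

split — (17) = 𝔭₁𝔭₂ with 𝔭₁ ≠ 𝔭₂

-203 mod 4 = 1, hence disc K = -203 and O_K = ℤ[(1+√-203)/2].
disc(K) = -203 is not divisible by 17; 17 is unramified.
(-203/17) = 1^8 mod 17 = 1, giving Legendre symbol 1.
d is a quadratic residue mod p, hence 17 splits in O_K.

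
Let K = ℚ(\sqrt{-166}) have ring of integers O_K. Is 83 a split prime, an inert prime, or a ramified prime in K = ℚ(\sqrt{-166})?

ramifies in O_K

d = -166 ≡ 2 (mod 4), so O_K = ℤ[√-166] and disc(K) = 4d = -664.
83 divides disc(K) = -664, so 83 ramifies.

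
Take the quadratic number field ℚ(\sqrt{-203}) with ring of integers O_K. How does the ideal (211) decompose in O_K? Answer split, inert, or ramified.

inert — (211) stays prime in O_K

-203 mod 4 = 1, hence disc K = -203 and O_K = ℤ[(1+√-203)/2].
disc(K) = -203 is not divisible by 211; 211 is unramified.
Compute (-203/211) via Euler: 8^((211-1)/2) mod 211 = 210, so (-203/211) = -1.
Legendre symbol -1 ⇒ 211 is inert.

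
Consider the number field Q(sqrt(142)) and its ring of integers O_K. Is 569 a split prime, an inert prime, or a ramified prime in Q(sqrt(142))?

p splits

d = 142 ≡ 2 (mod 4), so O_K = ℤ[√142] and disc(K) = 4d = 568.
569 ∤ 568, so 569 is unramified.
Legendre symbol by Euler's criterion: (142/569) ≡ 142^284 ≡ 1 (mod 569), i.e. (142/569) = 1.
(142/569) = 1, so 569 splits.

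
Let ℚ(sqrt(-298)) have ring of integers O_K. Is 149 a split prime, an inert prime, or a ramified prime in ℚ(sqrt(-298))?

-298 mod 4 = 2, hence disc K = 4·(-298) = -1192 and O_K = ℤ[√-298].
disc(K) = -1192 = 149·(-8), so p = 149 is ramified.

ramified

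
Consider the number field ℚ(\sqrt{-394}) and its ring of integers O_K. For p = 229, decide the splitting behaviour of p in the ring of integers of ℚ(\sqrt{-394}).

Since -394 ≢ 1 mod 4, the ring of integers is ℤ[√-394] with discriminant 4·(-394) = -1576.
disc(K) = -1576 is not divisible by 229; 229 is unramified.
(-394/229) = 64^114 mod 229 = 1, giving Legendre symbol 1.
d is a quadratic residue mod p, hence 229 splits in O_K.

p splits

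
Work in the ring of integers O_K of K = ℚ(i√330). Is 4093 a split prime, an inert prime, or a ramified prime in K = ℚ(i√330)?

splits completely

d = -330 ≡ 2 (mod 4), so O_K = ℤ[√-330] and disc(K) = 4d = -1320.
4093 ∤ -1320, so 4093 is unramified.
Euler's criterion: (-330)^2046 mod 4093 = 1. Thus (-330|4093) = 1.
d is a quadratic residue mod p, hence 4093 splits in O_K.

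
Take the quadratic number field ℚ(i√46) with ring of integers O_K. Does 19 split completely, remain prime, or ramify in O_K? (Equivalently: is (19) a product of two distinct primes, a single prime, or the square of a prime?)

d = -46 ≡ 2 (mod 4), so O_K = ℤ[√-46] and disc(K) = 4d = -184.
19 ∤ -184, so 19 is unramified.
Compute (-46/19) via Euler: 11^((19-1)/2) mod 19 = 1, so (-46/19) = 1.
Legendre symbol 1 ⇒ 19 is split.

split — (19) = 𝔭₁𝔭₂ with 𝔭₁ ≠ 𝔭₂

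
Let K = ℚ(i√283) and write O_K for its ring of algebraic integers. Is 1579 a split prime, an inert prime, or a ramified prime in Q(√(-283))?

splits completely

-283 mod 4 = 1, hence disc K = -283 and O_K = ℤ[(1+√-283)/2].
disc(K) = -283 is not divisible by 1579; 1579 is unramified.
Euler's criterion: (-283)^789 mod 1579 = 1. Thus (-283|1579) = 1.
(-283/1579) = 1, so 1579 splits.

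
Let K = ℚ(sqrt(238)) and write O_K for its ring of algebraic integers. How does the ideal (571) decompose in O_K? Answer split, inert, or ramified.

inert — (571) stays prime in O_K

238 mod 4 = 2, hence disc K = 4·238 = 952 and O_K = ℤ[√238].
disc(K) = 952 is not divisible by 571; 571 is unramified.
Legendre symbol by Euler's criterion: (238/571) ≡ 238^285 ≡ 570 (mod 571), i.e. (238/571) = -1.
d is a non-residue mod p, hence 571 remains inert in O_K.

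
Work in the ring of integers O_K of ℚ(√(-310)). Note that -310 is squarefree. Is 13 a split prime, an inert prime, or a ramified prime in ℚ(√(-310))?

-310 mod 4 = 2, hence disc K = 4·(-310) = -1240 and O_K = ℤ[√-310].
13 ∤ -1240, so 13 is unramified.
Compute (-310/13) via Euler: 2^((13-1)/2) mod 13 = 12, so (-310/13) = -1.
d is a non-residue mod p, hence 13 remains inert in O_K.

remains prime (inert)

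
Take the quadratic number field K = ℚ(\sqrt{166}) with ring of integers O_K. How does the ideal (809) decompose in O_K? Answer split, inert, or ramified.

Since 166 ≢ 1 mod 4, the ring of integers is ℤ[√166] with discriminant 4·166 = 664.
809 ∤ 664, so 809 is unramified.
Legendre symbol by Euler's criterion: (166/809) ≡ 166^404 ≡ 808 (mod 809), i.e. (166/809) = -1.
d is a non-residue mod p, hence 809 remains inert in O_K.

inert — (809) stays prime in O_K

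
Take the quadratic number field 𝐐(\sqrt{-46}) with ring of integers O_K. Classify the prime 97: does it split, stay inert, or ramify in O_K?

p is inert

Since -46 ≢ 1 mod 4, the ring of integers is ℤ[√-46] with discriminant 4·(-46) = -184.
disc(K) = -184 is not divisible by 97; 97 is unramified.
(-46/97) = 51^48 mod 97 = 96, giving Legendre symbol -1.
(-46/97) = -1, so 97 is inert.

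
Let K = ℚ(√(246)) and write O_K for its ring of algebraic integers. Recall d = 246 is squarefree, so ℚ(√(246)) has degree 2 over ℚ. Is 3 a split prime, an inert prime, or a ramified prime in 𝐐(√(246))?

Since 246 ≢ 1 mod 4, the ring of integers is ℤ[√246] with discriminant 4·246 = 984.
Ramification test: 3 | 984. The prime 3 ramifies in K.

ramifies in O_K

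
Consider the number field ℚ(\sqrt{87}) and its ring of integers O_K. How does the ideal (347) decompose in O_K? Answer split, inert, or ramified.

87 mod 4 = 3, hence disc K = 4·87 = 348 and O_K = ℤ[√87].
Since gcd(347, 348) = 1 the prime 347 does not ramify.
Legendre symbol by Euler's criterion: (87/347) ≡ 87^173 ≡ 1 (mod 347), i.e. (87/347) = 1.
(87/347) = 1, so 347 splits.

split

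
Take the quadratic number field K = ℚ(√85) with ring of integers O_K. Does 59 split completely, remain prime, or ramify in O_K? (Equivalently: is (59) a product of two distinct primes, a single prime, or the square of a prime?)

d = 85 ≡ 1 (mod 4), so O_K = ℤ[(1+√85)/2] and disc(K) = d = 85.
Since gcd(59, 85) = 1 the prime 59 does not ramify.
Compute (85/59) via Euler: 26^((59-1)/2) mod 59 = 1, so (85/59) = 1.
d is a quadratic residue mod p, hence 59 splits in O_K.

splits completely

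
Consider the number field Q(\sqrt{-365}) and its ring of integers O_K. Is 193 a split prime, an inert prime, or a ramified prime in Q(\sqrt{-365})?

split — (193) = 𝔭₁𝔭₂ with 𝔭₁ ≠ 𝔭₂

Since -365 ≢ 1 mod 4, the ring of integers is ℤ[√-365] with discriminant 4·(-365) = -1460.
disc(K) = -1460 is not divisible by 193; 193 is unramified.
Legendre symbol by Euler's criterion: (-365/193) ≡ (-365)^96 ≡ 1 (mod 193), i.e. (-365/193) = 1.
d is a quadratic residue mod p, hence 193 splits in O_K.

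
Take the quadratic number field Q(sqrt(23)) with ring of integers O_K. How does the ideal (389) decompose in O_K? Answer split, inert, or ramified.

Since 23 ≢ 1 mod 4, the ring of integers is ℤ[√23] with discriminant 4·23 = 92.
Since gcd(389, 92) = 1 the prime 389 does not ramify.
Compute (23/389) via Euler: 23^((389-1)/2) mod 389 = 388, so (23/389) = -1.
d is a non-residue mod p, hence 389 remains inert in O_K.

p is inert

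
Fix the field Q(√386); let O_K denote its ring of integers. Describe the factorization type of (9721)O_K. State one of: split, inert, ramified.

inert — (9721) stays prime in O_K

d = 386 ≡ 2 (mod 4), so O_K = ℤ[√386] and disc(K) = 4d = 1544.
disc(K) = 1544 is not divisible by 9721; 9721 is unramified.
Compute (386/9721) via Euler: 386^((9721-1)/2) mod 9721 = 9720, so (386/9721) = -1.
d is a non-residue mod p, hence 9721 remains inert in O_K.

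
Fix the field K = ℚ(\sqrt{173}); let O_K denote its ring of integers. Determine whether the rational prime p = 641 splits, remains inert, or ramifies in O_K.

p splits

Since 173 ≡ 1 mod 4, the ring of integers is ℤ[(1+√173)/2] with discriminant 173.
Since gcd(641, 173) = 1 the prime 641 does not ramify.
Legendre symbol by Euler's criterion: (173/641) ≡ 173^320 ≡ 1 (mod 641), i.e. (173/641) = 1.
Legendre symbol 1 ⇒ 641 is split.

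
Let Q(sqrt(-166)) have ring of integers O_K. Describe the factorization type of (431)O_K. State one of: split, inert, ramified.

431 splits in O_K

-166 mod 4 = 2, hence disc K = 4·(-166) = -664 and O_K = ℤ[√-166].
Since gcd(431, -664) = 1 the prime 431 does not ramify.
Compute (-166/431) via Euler: 265^((431-1)/2) mod 431 = 1, so (-166/431) = 1.
Legendre symbol 1 ⇒ 431 is split.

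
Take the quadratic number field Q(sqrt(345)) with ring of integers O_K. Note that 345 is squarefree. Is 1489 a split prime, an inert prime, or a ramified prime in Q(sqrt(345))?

Since 345 ≡ 1 mod 4, the ring of integers is ℤ[(1+√345)/2] with discriminant 345.
1489 ∤ 345, so 1489 is unramified.
(345/1489) = 345^744 mod 1489 = 1488, giving Legendre symbol -1.
Legendre symbol -1 ⇒ 1489 is inert.

remains prime (inert)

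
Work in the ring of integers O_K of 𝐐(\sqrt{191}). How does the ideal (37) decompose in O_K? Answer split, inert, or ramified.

remains prime (inert)

d = 191 ≡ 3 (mod 4), so O_K = ℤ[√191] and disc(K) = 4d = 764.
37 ∤ 764, so 37 is unramified.
Legendre symbol by Euler's criterion: (191/37) ≡ 191^18 ≡ 36 (mod 37), i.e. (191/37) = -1.
Legendre symbol -1 ⇒ 37 is inert.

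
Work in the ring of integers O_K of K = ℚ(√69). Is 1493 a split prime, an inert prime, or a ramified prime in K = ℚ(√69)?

d = 69 ≡ 1 (mod 4), so O_K = ℤ[(1+√69)/2] and disc(K) = d = 69.
Since gcd(1493, 69) = 1 the prime 1493 does not ramify.
(69/1493) = 69^746 mod 1493 = 1, giving Legendre symbol 1.
Legendre symbol 1 ⇒ 1493 is split.

split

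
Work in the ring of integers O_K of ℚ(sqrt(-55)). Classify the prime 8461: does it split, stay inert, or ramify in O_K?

p is inert

d = -55 ≡ 1 (mod 4), so O_K = ℤ[(1+√-55)/2] and disc(K) = d = -55.
disc(K) = -55 is not divisible by 8461; 8461 is unramified.
(-55/8461) = 8406^4230 mod 8461 = 8460, giving Legendre symbol -1.
d is a non-residue mod p, hence 8461 remains inert in O_K.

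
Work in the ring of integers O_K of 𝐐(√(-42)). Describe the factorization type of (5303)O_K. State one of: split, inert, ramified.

-42 mod 4 = 2, hence disc K = 4·(-42) = -168 and O_K = ℤ[√-42].
Since gcd(5303, -168) = 1 the prime 5303 does not ramify.
(-42/5303) = 5261^2651 mod 5303 = 1, giving Legendre symbol 1.
d is a quadratic residue mod p, hence 5303 splits in O_K.

5303 splits in O_K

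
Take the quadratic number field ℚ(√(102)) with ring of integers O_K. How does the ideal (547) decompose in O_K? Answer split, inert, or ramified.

547 remains inert

102 mod 4 = 2, hence disc K = 4·102 = 408 and O_K = ℤ[√102].
disc(K) = 408 is not divisible by 547; 547 is unramified.
Legendre symbol by Euler's criterion: (102/547) ≡ 102^273 ≡ 546 (mod 547), i.e. (102/547) = -1.
(102/547) = -1, so 547 is inert.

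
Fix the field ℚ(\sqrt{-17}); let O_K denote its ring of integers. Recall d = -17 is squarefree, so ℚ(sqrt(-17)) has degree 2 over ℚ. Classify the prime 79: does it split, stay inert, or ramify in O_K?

-17 mod 4 = 3, hence disc K = 4·(-17) = -68 and O_K = ℤ[√-17].
79 ∤ -68, so 79 is unramified.
Compute (-17/79) via Euler: 62^((79-1)/2) mod 79 = 1, so (-17/79) = 1.
(-17/79) = 1, so 79 splits.

splits completely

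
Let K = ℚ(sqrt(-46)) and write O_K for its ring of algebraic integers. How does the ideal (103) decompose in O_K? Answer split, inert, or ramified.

d = -46 ≡ 2 (mod 4), so O_K = ℤ[√-46] and disc(K) = 4d = -184.
Since gcd(103, -184) = 1 the prime 103 does not ramify.
Euler's criterion: (-46)^51 mod 103 = 102. Thus (-46|103) = -1.
Legendre symbol -1 ⇒ 103 is inert.

103 remains inert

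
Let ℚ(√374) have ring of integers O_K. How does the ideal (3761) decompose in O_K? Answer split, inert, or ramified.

p is inert

Since 374 ≢ 1 mod 4, the ring of integers is ℤ[√374] with discriminant 4·374 = 1496.
3761 ∤ 1496, so 3761 is unramified.
(374/3761) = 374^1880 mod 3761 = 3760, giving Legendre symbol -1.
Legendre symbol -1 ⇒ 3761 is inert.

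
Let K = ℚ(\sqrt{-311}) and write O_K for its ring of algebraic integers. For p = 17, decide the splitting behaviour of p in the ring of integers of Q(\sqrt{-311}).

-311 mod 4 = 1, hence disc K = -311 and O_K = ℤ[(1+√-311)/2].
17 ∤ -311, so 17 is unramified.
Compute (-311/17) via Euler: 12^((17-1)/2) mod 17 = 16, so (-311/17) = -1.
Legendre symbol -1 ⇒ 17 is inert.

17 remains inert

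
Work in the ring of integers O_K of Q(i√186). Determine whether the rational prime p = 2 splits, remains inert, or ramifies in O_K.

-186 mod 4 = 2, hence disc K = 4·(-186) = -744 and O_K = ℤ[√-186].
Ramification test: 2 | -744. The prime 2 ramifies in K.

p ramifies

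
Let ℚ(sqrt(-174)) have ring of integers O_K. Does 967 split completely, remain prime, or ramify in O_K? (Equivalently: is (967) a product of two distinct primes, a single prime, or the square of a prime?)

967 remains inert

Since -174 ≢ 1 mod 4, the ring of integers is ℤ[√-174] with discriminant 4·(-174) = -696.
967 ∤ -696, so 967 is unramified.
Euler's criterion: (-174)^483 mod 967 = 966. Thus (-174|967) = -1.
Legendre symbol -1 ⇒ 967 is inert.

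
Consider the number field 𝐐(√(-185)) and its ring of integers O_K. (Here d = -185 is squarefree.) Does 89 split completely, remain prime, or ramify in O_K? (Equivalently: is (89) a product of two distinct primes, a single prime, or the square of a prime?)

remains prime (inert)

d = -185 ≡ 3 (mod 4), so O_K = ℤ[√-185] and disc(K) = 4d = -740.
Since gcd(89, -740) = 1 the prime 89 does not ramify.
Compute (-185/89) via Euler: 82^((89-1)/2) mod 89 = 88, so (-185/89) = -1.
Legendre symbol -1 ⇒ 89 is inert.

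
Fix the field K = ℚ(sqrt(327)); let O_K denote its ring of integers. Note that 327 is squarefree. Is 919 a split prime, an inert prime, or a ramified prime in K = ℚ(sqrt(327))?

919 splits in O_K

327 mod 4 = 3, hence disc K = 4·327 = 1308 and O_K = ℤ[√327].
disc(K) = 1308 is not divisible by 919; 919 is unramified.
Legendre symbol by Euler's criterion: (327/919) ≡ 327^459 ≡ 1 (mod 919), i.e. (327/919) = 1.
d is a quadratic residue mod p, hence 919 splits in O_K.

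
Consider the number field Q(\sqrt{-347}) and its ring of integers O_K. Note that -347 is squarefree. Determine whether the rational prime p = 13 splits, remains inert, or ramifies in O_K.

d = -347 ≡ 1 (mod 4), so O_K = ℤ[(1+√-347)/2] and disc(K) = d = -347.
13 ∤ -347, so 13 is unramified.
Compute (-347/13) via Euler: 4^((13-1)/2) mod 13 = 1, so (-347/13) = 1.
(-347/13) = 1, so 13 splits.

split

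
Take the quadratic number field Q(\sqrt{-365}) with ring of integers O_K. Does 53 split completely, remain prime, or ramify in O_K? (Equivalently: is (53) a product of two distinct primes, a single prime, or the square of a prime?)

d = -365 ≡ 3 (mod 4), so O_K = ℤ[√-365] and disc(K) = 4d = -1460.
Since gcd(53, -1460) = 1 the prime 53 does not ramify.
Legendre symbol by Euler's criterion: (-365/53) ≡ (-365)^26 ≡ 1 (mod 53), i.e. (-365/53) = 1.
d is a quadratic residue mod p, hence 53 splits in O_K.

splits completely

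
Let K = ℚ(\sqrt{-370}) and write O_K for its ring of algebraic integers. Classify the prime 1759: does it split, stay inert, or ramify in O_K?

Since -370 ≢ 1 mod 4, the ring of integers is ℤ[√-370] with discriminant 4·(-370) = -1480.
Since gcd(1759, -1480) = 1 the prime 1759 does not ramify.
Compute (-370/1759) via Euler: 1389^((1759-1)/2) mod 1759 = 1, so (-370/1759) = 1.
Legendre symbol 1 ⇒ 1759 is split.

p splits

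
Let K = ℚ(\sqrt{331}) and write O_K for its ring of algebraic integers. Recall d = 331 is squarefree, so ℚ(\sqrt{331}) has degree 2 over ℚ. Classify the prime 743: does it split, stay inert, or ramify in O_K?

331 mod 4 = 3, hence disc K = 4·331 = 1324 and O_K = ℤ[√331].
disc(K) = 1324 is not divisible by 743; 743 is unramified.
Legendre symbol by Euler's criterion: (331/743) ≡ 331^371 ≡ 742 (mod 743), i.e. (331/743) = -1.
Legendre symbol -1 ⇒ 743 is inert.

inert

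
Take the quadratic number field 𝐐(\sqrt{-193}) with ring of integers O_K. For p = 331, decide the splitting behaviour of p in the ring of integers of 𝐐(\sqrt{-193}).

p is inert

Since -193 ≢ 1 mod 4, the ring of integers is ℤ[√-193] with discriminant 4·(-193) = -772.
Since gcd(331, -772) = 1 the prime 331 does not ramify.
(-193/331) = 138^165 mod 331 = 330, giving Legendre symbol -1.
Legendre symbol -1 ⇒ 331 is inert.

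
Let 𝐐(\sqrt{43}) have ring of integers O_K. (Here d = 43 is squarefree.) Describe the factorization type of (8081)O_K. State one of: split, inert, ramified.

split — (8081) = 𝔭₁𝔭₂ with 𝔭₁ ≠ 𝔭₂

d = 43 ≡ 3 (mod 4), so O_K = ℤ[√43] and disc(K) = 4d = 172.
Since gcd(8081, 172) = 1 the prime 8081 does not ramify.
Euler's criterion: 43^4040 mod 8081 = 1. Thus (43|8081) = 1.
(43/8081) = 1, so 8081 splits.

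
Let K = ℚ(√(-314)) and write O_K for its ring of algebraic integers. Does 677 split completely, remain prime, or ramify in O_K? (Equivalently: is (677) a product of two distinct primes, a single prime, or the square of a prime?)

d = -314 ≡ 2 (mod 4), so O_K = ℤ[√-314] and disc(K) = 4d = -1256.
disc(K) = -1256 is not divisible by 677; 677 is unramified.
Compute (-314/677) via Euler: 363^((677-1)/2) mod 677 = 676, so (-314/677) = -1.
Legendre symbol -1 ⇒ 677 is inert.

p is inert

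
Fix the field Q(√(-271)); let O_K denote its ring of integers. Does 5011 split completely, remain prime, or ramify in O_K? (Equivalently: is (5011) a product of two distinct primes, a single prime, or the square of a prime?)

p is inert

Since -271 ≡ 1 mod 4, the ring of integers is ℤ[(1+√-271)/2] with discriminant -271.
Since gcd(5011, -271) = 1 the prime 5011 does not ramify.
Legendre symbol by Euler's criterion: (-271/5011) ≡ (-271)^2505 ≡ 5010 (mod 5011), i.e. (-271/5011) = -1.
Legendre symbol -1 ⇒ 5011 is inert.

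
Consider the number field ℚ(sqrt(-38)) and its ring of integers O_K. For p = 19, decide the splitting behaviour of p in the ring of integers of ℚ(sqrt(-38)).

19 is ramified

d = -38 ≡ 2 (mod 4), so O_K = ℤ[√-38] and disc(K) = 4d = -152.
19 divides disc(K) = -152, so 19 ramifies.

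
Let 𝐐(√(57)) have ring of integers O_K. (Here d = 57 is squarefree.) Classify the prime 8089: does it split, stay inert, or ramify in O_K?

inert — (8089) stays prime in O_K

57 mod 4 = 1, hence disc K = 57 and O_K = ℤ[(1+√57)/2].
Since gcd(8089, 57) = 1 the prime 8089 does not ramify.
(57/8089) = 57^4044 mod 8089 = 8088, giving Legendre symbol -1.
Legendre symbol -1 ⇒ 8089 is inert.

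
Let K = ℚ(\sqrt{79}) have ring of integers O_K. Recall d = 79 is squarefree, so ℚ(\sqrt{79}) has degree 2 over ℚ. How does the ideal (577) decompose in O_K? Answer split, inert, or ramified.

remains prime (inert)

79 mod 4 = 3, hence disc K = 4·79 = 316 and O_K = ℤ[√79].
Since gcd(577, 316) = 1 the prime 577 does not ramify.
Compute (79/577) via Euler: 79^((577-1)/2) mod 577 = 576, so (79/577) = -1.
Legendre symbol -1 ⇒ 577 is inert.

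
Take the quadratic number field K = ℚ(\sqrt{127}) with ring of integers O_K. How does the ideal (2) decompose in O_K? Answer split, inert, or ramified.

ramified

d = 127 ≡ 3 (mod 4), so O_K = ℤ[√127] and disc(K) = 4d = 508.
disc(K) = 508 = 2·254, so p = 2 is ramified.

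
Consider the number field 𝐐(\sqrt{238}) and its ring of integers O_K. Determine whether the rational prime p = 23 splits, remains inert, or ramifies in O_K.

Since 238 ≢ 1 mod 4, the ring of integers is ℤ[√238] with discriminant 4·238 = 952.
disc(K) = 952 is not divisible by 23; 23 is unramified.
(238/23) = 8^11 mod 23 = 1, giving Legendre symbol 1.
(238/23) = 1, so 23 splits.

split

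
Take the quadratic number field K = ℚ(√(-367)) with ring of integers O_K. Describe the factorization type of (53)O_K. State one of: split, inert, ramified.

Since -367 ≡ 1 mod 4, the ring of integers is ℤ[(1+√-367)/2] with discriminant -367.
53 ∤ -367, so 53 is unramified.
Compute (-367/53) via Euler: 4^((53-1)/2) mod 53 = 1, so (-367/53) = 1.
(-367/53) = 1, so 53 splits.

split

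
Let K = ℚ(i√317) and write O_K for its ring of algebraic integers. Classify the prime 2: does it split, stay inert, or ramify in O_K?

ramifies in O_K

Since -317 ≢ 1 mod 4, the ring of integers is ℤ[√-317] with discriminant 4·(-317) = -1268.
disc(K) = -1268 = 2·(-634), so p = 2 is ramified.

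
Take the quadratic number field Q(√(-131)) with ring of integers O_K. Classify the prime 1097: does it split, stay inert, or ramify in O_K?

Since -131 ≡ 1 mod 4, the ring of integers is ℤ[(1+√-131)/2] with discriminant -131.
1097 ∤ -131, so 1097 is unramified.
(-131/1097) = 966^548 mod 1097 = 1, giving Legendre symbol 1.
d is a quadratic residue mod p, hence 1097 splits in O_K.

p splits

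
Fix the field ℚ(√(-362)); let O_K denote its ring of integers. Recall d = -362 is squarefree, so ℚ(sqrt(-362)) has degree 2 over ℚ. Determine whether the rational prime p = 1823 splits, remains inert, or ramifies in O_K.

1823 remains inert

-362 mod 4 = 2, hence disc K = 4·(-362) = -1448 and O_K = ℤ[√-362].
1823 ∤ -1448, so 1823 is unramified.
Compute (-362/1823) via Euler: 1461^((1823-1)/2) mod 1823 = 1822, so (-362/1823) = -1.
(-362/1823) = -1, so 1823 is inert.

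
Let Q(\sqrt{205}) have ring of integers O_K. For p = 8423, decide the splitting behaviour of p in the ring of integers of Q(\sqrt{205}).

Since 205 ≡ 1 mod 4, the ring of integers is ℤ[(1+√205)/2] with discriminant 205.
disc(K) = 205 is not divisible by 8423; 8423 is unramified.
Legendre symbol by Euler's criterion: (205/8423) ≡ 205^4211 ≡ 8422 (mod 8423), i.e. (205/8423) = -1.
(205/8423) = -1, so 8423 is inert.

8423 remains inert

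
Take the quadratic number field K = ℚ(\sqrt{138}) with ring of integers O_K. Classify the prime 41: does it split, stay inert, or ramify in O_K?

138 mod 4 = 2, hence disc K = 4·138 = 552 and O_K = ℤ[√138].
Since gcd(41, 552) = 1 the prime 41 does not ramify.
Euler's criterion: 138^20 mod 41 = 40. Thus (138|41) = -1.
Legendre symbol -1 ⇒ 41 is inert.

41 remains inert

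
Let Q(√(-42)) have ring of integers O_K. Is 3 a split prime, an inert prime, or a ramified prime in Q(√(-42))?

ramifies in O_K

Since -42 ≢ 1 mod 4, the ring of integers is ℤ[√-42] with discriminant 4·(-42) = -168.
disc(K) = -168 = 3·(-56), so p = 3 is ramified.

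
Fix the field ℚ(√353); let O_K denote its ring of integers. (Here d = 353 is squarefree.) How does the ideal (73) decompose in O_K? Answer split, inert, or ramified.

73 splits in O_K

d = 353 ≡ 1 (mod 4), so O_K = ℤ[(1+√353)/2] and disc(K) = d = 353.
73 ∤ 353, so 73 is unramified.
Compute (353/73) via Euler: 61^((73-1)/2) mod 73 = 1, so (353/73) = 1.
d is a quadratic residue mod p, hence 73 splits in O_K.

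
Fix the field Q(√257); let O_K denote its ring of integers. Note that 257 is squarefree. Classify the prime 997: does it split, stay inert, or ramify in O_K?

split

Since 257 ≡ 1 mod 4, the ring of integers is ℤ[(1+√257)/2] with discriminant 257.
disc(K) = 257 is not divisible by 997; 997 is unramified.
Compute (257/997) via Euler: 257^((997-1)/2) mod 997 = 1, so (257/997) = 1.
(257/997) = 1, so 997 splits.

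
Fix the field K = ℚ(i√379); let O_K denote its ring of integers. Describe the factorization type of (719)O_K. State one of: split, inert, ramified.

-379 mod 4 = 1, hence disc K = -379 and O_K = ℤ[(1+√-379)/2].
Since gcd(719, -379) = 1 the prime 719 does not ramify.
(-379/719) = 340^359 mod 719 = 718, giving Legendre symbol -1.
Legendre symbol -1 ⇒ 719 is inert.

inert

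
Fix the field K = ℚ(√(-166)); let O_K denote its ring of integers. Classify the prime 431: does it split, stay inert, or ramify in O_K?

split

d = -166 ≡ 2 (mod 4), so O_K = ℤ[√-166] and disc(K) = 4d = -664.
disc(K) = -664 is not divisible by 431; 431 is unramified.
Compute (-166/431) via Euler: 265^((431-1)/2) mod 431 = 1, so (-166/431) = 1.
Legendre symbol 1 ⇒ 431 is split.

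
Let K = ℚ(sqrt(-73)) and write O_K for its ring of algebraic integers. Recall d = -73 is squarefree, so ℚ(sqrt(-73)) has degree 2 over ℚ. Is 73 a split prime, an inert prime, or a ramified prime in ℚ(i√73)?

73 is ramified

Since -73 ≢ 1 mod 4, the ring of integers is ℤ[√-73] with discriminant 4·(-73) = -292.
73 divides disc(K) = -292, so 73 ramifies.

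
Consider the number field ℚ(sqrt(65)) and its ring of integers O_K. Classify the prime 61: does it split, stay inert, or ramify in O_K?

p splits

65 mod 4 = 1, hence disc K = 65 and O_K = ℤ[(1+√65)/2].
61 ∤ 65, so 61 is unramified.
(65/61) = 4^30 mod 61 = 1, giving Legendre symbol 1.
(65/61) = 1, so 61 splits.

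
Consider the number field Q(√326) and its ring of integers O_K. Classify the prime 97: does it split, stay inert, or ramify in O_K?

326 mod 4 = 2, hence disc K = 4·326 = 1304 and O_K = ℤ[√326].
97 ∤ 1304, so 97 is unramified.
Euler's criterion: 326^48 mod 97 = 1. Thus (326|97) = 1.
Legendre symbol 1 ⇒ 97 is split.

splits completely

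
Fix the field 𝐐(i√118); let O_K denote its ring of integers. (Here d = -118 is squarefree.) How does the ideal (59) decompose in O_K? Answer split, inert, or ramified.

Since -118 ≢ 1 mod 4, the ring of integers is ℤ[√-118] with discriminant 4·(-118) = -472.
Ramification test: 59 | -472. The prime 59 ramifies in K.

ramified — (59) = 𝔭²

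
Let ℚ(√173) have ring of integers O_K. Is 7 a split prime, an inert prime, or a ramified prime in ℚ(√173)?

inert

Since 173 ≡ 1 mod 4, the ring of integers is ℤ[(1+√173)/2] with discriminant 173.
Since gcd(7, 173) = 1 the prime 7 does not ramify.
Euler's criterion: 173^3 mod 7 = 6. Thus (173|7) = -1.
d is a non-residue mod p, hence 7 remains inert in O_K.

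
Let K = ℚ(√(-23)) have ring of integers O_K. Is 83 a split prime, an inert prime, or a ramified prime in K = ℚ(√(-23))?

remains prime (inert)

-23 mod 4 = 1, hence disc K = -23 and O_K = ℤ[(1+√-23)/2].
disc(K) = -23 is not divisible by 83; 83 is unramified.
Legendre symbol by Euler's criterion: (-23/83) ≡ (-23)^41 ≡ 82 (mod 83), i.e. (-23/83) = -1.
d is a non-residue mod p, hence 83 remains inert in O_K.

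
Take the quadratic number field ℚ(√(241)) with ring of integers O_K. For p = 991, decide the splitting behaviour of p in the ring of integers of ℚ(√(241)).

p splits

Since 241 ≡ 1 mod 4, the ring of integers is ℤ[(1+√241)/2] with discriminant 241.
disc(K) = 241 is not divisible by 991; 991 is unramified.
Legendre symbol by Euler's criterion: (241/991) ≡ 241^495 ≡ 1 (mod 991), i.e. (241/991) = 1.
(241/991) = 1, so 991 splits.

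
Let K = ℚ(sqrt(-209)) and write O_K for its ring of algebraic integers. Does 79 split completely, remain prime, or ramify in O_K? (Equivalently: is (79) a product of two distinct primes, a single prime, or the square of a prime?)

d = -209 ≡ 3 (mod 4), so O_K = ℤ[√-209] and disc(K) = 4d = -836.
disc(K) = -836 is not divisible by 79; 79 is unramified.
Compute (-209/79) via Euler: 28^((79-1)/2) mod 79 = 78, so (-209/79) = -1.
Legendre symbol -1 ⇒ 79 is inert.

79 remains inert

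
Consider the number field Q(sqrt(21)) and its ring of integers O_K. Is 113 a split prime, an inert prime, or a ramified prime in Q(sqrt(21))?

21 mod 4 = 1, hence disc K = 21 and O_K = ℤ[(1+√21)/2].
disc(K) = 21 is not divisible by 113; 113 is unramified.
Euler's criterion: 21^56 mod 113 = 112. Thus (21|113) = -1.
(21/113) = -1, so 113 is inert.

p is inert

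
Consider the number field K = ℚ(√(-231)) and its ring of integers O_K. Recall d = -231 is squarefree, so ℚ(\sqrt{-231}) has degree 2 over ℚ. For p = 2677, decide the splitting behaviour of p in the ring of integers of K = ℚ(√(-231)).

Since -231 ≡ 1 mod 4, the ring of integers is ℤ[(1+√-231)/2] with discriminant -231.
disc(K) = -231 is not divisible by 2677; 2677 is unramified.
Compute (-231/2677) via Euler: 2446^((2677-1)/2) mod 2677 = 2676, so (-231/2677) = -1.
d is a non-residue mod p, hence 2677 remains inert in O_K.

inert — (2677) stays prime in O_K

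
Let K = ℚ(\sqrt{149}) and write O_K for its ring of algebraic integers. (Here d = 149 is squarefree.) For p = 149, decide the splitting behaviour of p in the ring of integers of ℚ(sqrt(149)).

ramified

Since 149 ≡ 1 mod 4, the ring of integers is ℤ[(1+√149)/2] with discriminant 149.
149 divides disc(K) = 149, so 149 ramifies.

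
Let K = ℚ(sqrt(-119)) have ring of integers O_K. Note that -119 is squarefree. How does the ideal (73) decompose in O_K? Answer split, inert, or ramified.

-119 mod 4 = 1, hence disc K = -119 and O_K = ℤ[(1+√-119)/2].
73 ∤ -119, so 73 is unramified.
Legendre symbol by Euler's criterion: (-119/73) ≡ (-119)^36 ≡ 1 (mod 73), i.e. (-119/73) = 1.
Legendre symbol 1 ⇒ 73 is split.

split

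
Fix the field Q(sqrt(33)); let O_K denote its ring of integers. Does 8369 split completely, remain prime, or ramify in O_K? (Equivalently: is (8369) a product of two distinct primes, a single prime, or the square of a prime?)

Since 33 ≡ 1 mod 4, the ring of integers is ℤ[(1+√33)/2] with discriminant 33.
8369 ∤ 33, so 8369 is unramified.
Euler's criterion: 33^4184 mod 8369 = 8368. Thus (33|8369) = -1.
(33/8369) = -1, so 8369 is inert.

8369 remains inert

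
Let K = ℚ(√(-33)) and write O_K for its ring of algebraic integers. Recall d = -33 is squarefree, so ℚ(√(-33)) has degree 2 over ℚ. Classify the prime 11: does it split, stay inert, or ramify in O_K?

-33 mod 4 = 3, hence disc K = 4·(-33) = -132 and O_K = ℤ[√-33].
Ramification test: 11 | -132. The prime 11 ramifies in K.

ramified — (11) = 𝔭²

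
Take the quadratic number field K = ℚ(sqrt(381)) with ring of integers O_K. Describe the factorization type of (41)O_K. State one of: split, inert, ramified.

Since 381 ≡ 1 mod 4, the ring of integers is ℤ[(1+√381)/2] with discriminant 381.
41 ∤ 381, so 41 is unramified.
(381/41) = 12^20 mod 41 = 40, giving Legendre symbol -1.
(381/41) = -1, so 41 is inert.

remains prime (inert)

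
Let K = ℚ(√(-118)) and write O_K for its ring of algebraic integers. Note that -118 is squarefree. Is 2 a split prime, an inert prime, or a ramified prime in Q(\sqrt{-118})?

p ramifies

Since -118 ≢ 1 mod 4, the ring of integers is ℤ[√-118] with discriminant 4·(-118) = -472.
Ramification test: 2 | -472. The prime 2 ramifies in K.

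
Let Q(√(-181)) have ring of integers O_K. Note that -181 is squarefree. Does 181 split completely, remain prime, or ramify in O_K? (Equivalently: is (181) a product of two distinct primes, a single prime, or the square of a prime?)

ramified — (181) = 𝔭²

Since -181 ≢ 1 mod 4, the ring of integers is ℤ[√-181] with discriminant 4·(-181) = -724.
Ramification test: 181 | -724. The prime 181 ramifies in K.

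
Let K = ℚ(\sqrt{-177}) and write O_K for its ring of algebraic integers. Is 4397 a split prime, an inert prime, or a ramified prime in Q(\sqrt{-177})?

d = -177 ≡ 3 (mod 4), so O_K = ℤ[√-177] and disc(K) = 4d = -708.
disc(K) = -708 is not divisible by 4397; 4397 is unramified.
Euler's criterion: (-177)^2198 mod 4397 = 1. Thus (-177|4397) = 1.
(-177/4397) = 1, so 4397 splits.

4397 splits in O_K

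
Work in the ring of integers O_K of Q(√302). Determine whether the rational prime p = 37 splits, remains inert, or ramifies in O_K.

remains prime (inert)

302 mod 4 = 2, hence disc K = 4·302 = 1208 and O_K = ℤ[√302].
Since gcd(37, 1208) = 1 the prime 37 does not ramify.
(302/37) = 6^18 mod 37 = 36, giving Legendre symbol -1.
(302/37) = -1, so 37 is inert.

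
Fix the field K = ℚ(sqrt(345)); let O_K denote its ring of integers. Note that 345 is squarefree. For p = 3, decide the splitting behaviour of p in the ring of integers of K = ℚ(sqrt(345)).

p ramifies

345 mod 4 = 1, hence disc K = 345 and O_K = ℤ[(1+√345)/2].
3 divides disc(K) = 345, so 3 ramifies.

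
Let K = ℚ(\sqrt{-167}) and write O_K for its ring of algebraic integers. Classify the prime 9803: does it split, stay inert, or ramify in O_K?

-167 mod 4 = 1, hence disc K = -167 and O_K = ℤ[(1+√-167)/2].
disc(K) = -167 is not divisible by 9803; 9803 is unramified.
Legendre symbol by Euler's criterion: (-167/9803) ≡ (-167)^4901 ≡ 9802 (mod 9803), i.e. (-167/9803) = -1.
Legendre symbol -1 ⇒ 9803 is inert.

p is inert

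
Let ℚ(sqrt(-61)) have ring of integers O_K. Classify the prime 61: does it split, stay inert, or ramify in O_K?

d = -61 ≡ 3 (mod 4), so O_K = ℤ[√-61] and disc(K) = 4d = -244.
Ramification test: 61 | -244. The prime 61 ramifies in K.

ramified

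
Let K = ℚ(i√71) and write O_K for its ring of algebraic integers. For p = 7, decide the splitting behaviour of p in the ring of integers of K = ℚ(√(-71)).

p is inert

d = -71 ≡ 1 (mod 4), so O_K = ℤ[(1+√-71)/2] and disc(K) = d = -71.
disc(K) = -71 is not divisible by 7; 7 is unramified.
Compute (-71/7) via Euler: 6^((7-1)/2) mod 7 = 6, so (-71/7) = -1.
(-71/7) = -1, so 7 is inert.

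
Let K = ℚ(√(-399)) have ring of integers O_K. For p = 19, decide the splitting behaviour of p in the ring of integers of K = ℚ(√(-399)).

Since -399 ≡ 1 mod 4, the ring of integers is ℤ[(1+√-399)/2] with discriminant -399.
19 divides disc(K) = -399, so 19 ramifies.

19 is ramified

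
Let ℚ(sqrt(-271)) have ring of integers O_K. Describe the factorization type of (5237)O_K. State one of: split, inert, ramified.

Since -271 ≡ 1 mod 4, the ring of integers is ℤ[(1+√-271)/2] with discriminant -271.
Since gcd(5237, -271) = 1 the prime 5237 does not ramify.
Legendre symbol by Euler's criterion: (-271/5237) ≡ (-271)^2618 ≡ 1 (mod 5237), i.e. (-271/5237) = 1.
d is a quadratic residue mod p, hence 5237 splits in O_K.

split — (5237) = 𝔭₁𝔭₂ with 𝔭₁ ≠ 𝔭₂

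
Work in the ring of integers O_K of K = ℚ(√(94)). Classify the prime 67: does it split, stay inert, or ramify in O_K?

inert

d = 94 ≡ 2 (mod 4), so O_K = ℤ[√94] and disc(K) = 4d = 376.
Since gcd(67, 376) = 1 the prime 67 does not ramify.
(94/67) = 27^33 mod 67 = 66, giving Legendre symbol -1.
Legendre symbol -1 ⇒ 67 is inert.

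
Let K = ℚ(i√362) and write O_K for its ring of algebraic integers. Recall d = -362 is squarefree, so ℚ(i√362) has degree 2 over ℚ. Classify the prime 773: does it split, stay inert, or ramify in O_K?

d = -362 ≡ 2 (mod 4), so O_K = ℤ[√-362] and disc(K) = 4d = -1448.
773 ∤ -1448, so 773 is unramified.
Compute (-362/773) via Euler: 411^((773-1)/2) mod 773 = 772, so (-362/773) = -1.
d is a non-residue mod p, hence 773 remains inert in O_K.

remains prime (inert)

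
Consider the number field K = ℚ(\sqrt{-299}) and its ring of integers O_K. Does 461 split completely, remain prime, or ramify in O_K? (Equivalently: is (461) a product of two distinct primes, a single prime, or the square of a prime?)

inert

d = -299 ≡ 1 (mod 4), so O_K = ℤ[(1+√-299)/2] and disc(K) = d = -299.
461 ∤ -299, so 461 is unramified.
Legendre symbol by Euler's criterion: (-299/461) ≡ (-299)^230 ≡ 460 (mod 461), i.e. (-299/461) = -1.
d is a non-residue mod p, hence 461 remains inert in O_K.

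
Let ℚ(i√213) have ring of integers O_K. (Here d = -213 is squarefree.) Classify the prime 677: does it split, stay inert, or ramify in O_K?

677 remains inert

Since -213 ≢ 1 mod 4, the ring of integers is ℤ[√-213] with discriminant 4·(-213) = -852.
disc(K) = -852 is not divisible by 677; 677 is unramified.
Legendre symbol by Euler's criterion: (-213/677) ≡ (-213)^338 ≡ 676 (mod 677), i.e. (-213/677) = -1.
Legendre symbol -1 ⇒ 677 is inert.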